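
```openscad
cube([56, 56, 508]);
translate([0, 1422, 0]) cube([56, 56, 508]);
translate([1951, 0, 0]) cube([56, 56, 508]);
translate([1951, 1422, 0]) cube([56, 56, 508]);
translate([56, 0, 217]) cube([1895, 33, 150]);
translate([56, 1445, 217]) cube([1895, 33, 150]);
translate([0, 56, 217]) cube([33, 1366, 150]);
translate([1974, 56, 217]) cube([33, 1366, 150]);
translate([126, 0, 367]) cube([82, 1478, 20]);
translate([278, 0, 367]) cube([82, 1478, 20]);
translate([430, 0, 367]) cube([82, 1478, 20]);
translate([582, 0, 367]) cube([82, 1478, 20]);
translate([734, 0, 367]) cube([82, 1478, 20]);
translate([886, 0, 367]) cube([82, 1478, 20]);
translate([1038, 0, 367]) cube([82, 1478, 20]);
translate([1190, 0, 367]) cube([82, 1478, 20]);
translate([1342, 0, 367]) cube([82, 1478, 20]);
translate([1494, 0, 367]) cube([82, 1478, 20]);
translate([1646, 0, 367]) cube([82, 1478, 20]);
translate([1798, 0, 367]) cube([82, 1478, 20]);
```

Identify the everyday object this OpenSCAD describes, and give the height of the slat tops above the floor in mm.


A bed frame. The slat-top height is 387 mm.

Four posts, four rails, and a row of slats — a bed frame. Slats sit on the rails at z = 217 + 150 = 367; with slat thickness 20, the top is 387 mm.


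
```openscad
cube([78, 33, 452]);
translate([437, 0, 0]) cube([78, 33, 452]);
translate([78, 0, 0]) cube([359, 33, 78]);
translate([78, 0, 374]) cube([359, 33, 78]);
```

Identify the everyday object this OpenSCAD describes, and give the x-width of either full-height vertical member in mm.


A picture frame. The border width is 78 mm.

Four thin pieces enclosing a rectangular opening — a picture frame. The two full-height stiles are 452 mm tall; the top rail sits at z = 374 and is 78 mm tall, so the border above the opening is 452 − 374 = 78 mm, matching the stile x-width.


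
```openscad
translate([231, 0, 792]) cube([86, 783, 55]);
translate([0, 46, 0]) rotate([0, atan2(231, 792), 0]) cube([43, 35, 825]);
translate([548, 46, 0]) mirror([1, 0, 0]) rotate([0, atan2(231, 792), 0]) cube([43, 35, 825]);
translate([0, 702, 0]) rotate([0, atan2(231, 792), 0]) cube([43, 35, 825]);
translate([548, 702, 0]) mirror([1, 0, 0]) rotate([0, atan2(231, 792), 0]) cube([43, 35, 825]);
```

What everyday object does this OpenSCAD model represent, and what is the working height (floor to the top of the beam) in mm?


A sawhorse. The overall height is 847 mm.

A beam across two mirrored pairs of raked legs — a sawhorse. The beam's underside is at z = 792 (matching the legs' vertical rise in atan2(231, 792)) and the beam is 55 mm tall, so its top is at 792 + 55 = 847 mm. The raked legs top out at the beam's underside, so that is the highest point.


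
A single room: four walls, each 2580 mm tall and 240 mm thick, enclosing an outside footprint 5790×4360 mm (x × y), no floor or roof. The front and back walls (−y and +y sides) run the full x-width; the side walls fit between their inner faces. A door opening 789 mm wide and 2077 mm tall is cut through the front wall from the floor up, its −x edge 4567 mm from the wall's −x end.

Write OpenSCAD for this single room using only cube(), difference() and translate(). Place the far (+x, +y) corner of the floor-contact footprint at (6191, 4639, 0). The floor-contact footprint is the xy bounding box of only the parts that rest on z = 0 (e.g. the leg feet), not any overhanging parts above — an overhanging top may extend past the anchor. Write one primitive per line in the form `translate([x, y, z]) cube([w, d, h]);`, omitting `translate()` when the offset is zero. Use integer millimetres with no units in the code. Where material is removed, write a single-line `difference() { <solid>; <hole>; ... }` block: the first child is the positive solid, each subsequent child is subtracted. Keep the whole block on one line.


difference() { translate([401, 279, 0]) cube([5790, 240, 2580]); translate([4968, 279, 0]) cube([789, 240, 2077]); }
translate([401, 4399, 0]) cube([5790, 240, 2580]);
translate([401, 519, 0]) cube([240, 3880, 2580]);
translate([5951, 519, 0]) cube([240, 3880, 2580]);


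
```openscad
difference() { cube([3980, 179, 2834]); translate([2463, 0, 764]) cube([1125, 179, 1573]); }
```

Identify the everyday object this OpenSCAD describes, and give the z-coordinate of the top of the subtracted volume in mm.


A wall with a window opening. The window head height is 2337 mm.

A wall with a rectangular opening subtracted — a window. Sill at z = 764, opening 1573 mm tall, so the head is at 764 + 1573 = 2337 mm.


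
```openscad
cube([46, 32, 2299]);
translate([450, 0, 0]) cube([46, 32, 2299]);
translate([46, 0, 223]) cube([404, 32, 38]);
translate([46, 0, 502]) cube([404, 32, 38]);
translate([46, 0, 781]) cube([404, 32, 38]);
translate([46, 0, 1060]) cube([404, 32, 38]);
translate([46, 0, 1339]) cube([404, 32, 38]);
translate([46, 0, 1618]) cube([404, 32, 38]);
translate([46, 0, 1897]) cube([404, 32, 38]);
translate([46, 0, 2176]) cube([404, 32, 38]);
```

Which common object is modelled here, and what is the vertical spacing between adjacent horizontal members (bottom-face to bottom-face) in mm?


A ladder. The rung spacing is 279 mm.

Two tall 46×32 posts with 8 short bars between them — a ladder. Adjacent rungs sit at z = 223 and z = 502, so the spacing is 502 − 223 = 279 mm.


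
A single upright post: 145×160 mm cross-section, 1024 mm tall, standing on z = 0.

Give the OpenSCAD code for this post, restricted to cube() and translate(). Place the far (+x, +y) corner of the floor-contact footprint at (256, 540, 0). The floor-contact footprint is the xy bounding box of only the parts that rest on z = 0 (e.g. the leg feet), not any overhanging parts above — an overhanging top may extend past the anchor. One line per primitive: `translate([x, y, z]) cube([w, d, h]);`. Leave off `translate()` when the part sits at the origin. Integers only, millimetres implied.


translate([111, 380, 0]) cube([145, 160, 1024]);


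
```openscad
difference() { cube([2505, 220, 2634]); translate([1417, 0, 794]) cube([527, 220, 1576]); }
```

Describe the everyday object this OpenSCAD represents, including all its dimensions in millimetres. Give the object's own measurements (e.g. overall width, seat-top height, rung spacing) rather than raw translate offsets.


A wall 2505 mm long (x), 220 mm thick (y), 2634 mm tall, with a rectangular window opening cut through it. The opening is 527 mm wide and 1576 mm tall; its sill is at z = 794 mm and its near (−x) edge is 1417 mm from the wall's −x end. The opening passes through the full wall thickness.


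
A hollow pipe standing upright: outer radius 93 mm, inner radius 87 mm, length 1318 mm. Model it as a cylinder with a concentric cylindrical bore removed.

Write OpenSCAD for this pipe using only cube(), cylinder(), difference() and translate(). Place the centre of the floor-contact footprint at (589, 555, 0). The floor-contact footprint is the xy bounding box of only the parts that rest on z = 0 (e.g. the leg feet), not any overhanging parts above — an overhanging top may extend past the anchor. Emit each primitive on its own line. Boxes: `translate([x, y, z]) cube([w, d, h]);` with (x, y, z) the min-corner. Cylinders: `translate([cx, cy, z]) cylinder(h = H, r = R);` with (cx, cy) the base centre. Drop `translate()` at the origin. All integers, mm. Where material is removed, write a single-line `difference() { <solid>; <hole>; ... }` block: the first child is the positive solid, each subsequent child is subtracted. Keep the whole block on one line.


difference() { translate([589, 555, 0]) cylinder(h = 1318, r = 93); translate([589, 555, 0]) cylinder(h = 1318, r = 87); }


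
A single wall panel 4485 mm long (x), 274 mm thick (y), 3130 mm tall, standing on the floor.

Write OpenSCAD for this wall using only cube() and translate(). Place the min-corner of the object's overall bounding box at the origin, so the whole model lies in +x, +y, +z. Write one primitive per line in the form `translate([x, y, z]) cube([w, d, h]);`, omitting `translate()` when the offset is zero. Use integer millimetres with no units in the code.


cube([4485, 274, 3130]);


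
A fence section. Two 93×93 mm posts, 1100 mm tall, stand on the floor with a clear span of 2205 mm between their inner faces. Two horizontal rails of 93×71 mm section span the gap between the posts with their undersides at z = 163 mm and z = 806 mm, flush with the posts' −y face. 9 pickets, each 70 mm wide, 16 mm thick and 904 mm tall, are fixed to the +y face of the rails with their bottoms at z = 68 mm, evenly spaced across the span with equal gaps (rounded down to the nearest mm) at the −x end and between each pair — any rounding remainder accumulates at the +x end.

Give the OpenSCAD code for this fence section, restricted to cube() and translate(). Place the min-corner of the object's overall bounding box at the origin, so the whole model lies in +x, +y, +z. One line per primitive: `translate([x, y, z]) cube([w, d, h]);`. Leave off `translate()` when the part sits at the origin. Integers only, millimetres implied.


cube([93, 93, 1100]);
translate([2298, 0, 0]) cube([93, 93, 1100]);
translate([93, 0, 163]) cube([2205, 93, 71]);
translate([93, 0, 806]) cube([2205, 93, 71]);
translate([250, 93, 68]) cube([70, 16, 904]);
translate([477, 93, 68]) cube([70, 16, 904]);
translate([704, 93, 68]) cube([70, 16, 904]);
translate([931, 93, 68]) cube([70, 16, 904]);
translate([1158, 93, 68]) cube([70, 16, 904]);
translate([1385, 93, 68]) cube([70, 16, 904]);
translate([1612, 93, 68]) cube([70, 16, 904]);
translate([1839, 93, 68]) cube([70, 16, 904]);
translate([2066, 93, 68]) cube([70, 16, 904]);


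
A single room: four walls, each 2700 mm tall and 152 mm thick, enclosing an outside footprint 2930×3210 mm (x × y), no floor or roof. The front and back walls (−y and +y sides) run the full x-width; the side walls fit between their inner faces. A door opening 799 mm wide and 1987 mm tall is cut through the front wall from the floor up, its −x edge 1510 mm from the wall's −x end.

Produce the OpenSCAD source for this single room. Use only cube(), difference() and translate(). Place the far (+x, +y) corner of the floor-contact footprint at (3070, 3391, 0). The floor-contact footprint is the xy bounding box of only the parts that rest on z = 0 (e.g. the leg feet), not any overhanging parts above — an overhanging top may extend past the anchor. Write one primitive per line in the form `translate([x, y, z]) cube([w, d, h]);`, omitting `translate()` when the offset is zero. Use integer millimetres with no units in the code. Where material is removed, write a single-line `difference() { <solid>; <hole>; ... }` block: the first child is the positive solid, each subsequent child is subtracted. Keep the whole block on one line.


difference() { translate([140, 181, 0]) cube([2930, 152, 2700]); translate([1650, 181, 0]) cube([799, 152, 1987]); }
translate([140, 3239, 0]) cube([2930, 152, 2700]);
translate([140, 333, 0]) cube([152, 2906, 2700]);
translate([2918, 333, 0]) cube([152, 2906, 2700]);


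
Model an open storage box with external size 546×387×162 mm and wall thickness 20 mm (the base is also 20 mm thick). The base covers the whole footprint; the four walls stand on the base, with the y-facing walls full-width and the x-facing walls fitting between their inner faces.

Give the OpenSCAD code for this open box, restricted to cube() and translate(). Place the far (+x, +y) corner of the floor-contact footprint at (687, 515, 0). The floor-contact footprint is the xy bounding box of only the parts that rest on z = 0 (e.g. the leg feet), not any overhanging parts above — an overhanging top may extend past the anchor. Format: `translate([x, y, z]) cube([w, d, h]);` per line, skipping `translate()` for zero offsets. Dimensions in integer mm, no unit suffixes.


translate([141, 128, 0]) cube([546, 387, 20]);
translate([141, 128, 20]) cube([546, 20, 142]);
translate([141, 495, 20]) cube([546, 20, 142]);
translate([141, 148, 20]) cube([20, 347, 142]);
translate([667, 148, 20]) cube([20, 347, 142]);


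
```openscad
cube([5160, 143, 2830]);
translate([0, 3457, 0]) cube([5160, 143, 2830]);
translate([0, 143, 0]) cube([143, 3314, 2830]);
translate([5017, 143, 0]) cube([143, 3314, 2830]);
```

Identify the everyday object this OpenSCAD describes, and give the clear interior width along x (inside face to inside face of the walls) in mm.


A house (or room) frame. The interior width is 4874 mm.

Four 2830 mm walls enclosing a rectangle with no floor or roof — a room or house frame. Outside width is 5160 mm and wall thickness is 143 mm, so the interior width is 5160 − 2 × 143 = 4874 mm.


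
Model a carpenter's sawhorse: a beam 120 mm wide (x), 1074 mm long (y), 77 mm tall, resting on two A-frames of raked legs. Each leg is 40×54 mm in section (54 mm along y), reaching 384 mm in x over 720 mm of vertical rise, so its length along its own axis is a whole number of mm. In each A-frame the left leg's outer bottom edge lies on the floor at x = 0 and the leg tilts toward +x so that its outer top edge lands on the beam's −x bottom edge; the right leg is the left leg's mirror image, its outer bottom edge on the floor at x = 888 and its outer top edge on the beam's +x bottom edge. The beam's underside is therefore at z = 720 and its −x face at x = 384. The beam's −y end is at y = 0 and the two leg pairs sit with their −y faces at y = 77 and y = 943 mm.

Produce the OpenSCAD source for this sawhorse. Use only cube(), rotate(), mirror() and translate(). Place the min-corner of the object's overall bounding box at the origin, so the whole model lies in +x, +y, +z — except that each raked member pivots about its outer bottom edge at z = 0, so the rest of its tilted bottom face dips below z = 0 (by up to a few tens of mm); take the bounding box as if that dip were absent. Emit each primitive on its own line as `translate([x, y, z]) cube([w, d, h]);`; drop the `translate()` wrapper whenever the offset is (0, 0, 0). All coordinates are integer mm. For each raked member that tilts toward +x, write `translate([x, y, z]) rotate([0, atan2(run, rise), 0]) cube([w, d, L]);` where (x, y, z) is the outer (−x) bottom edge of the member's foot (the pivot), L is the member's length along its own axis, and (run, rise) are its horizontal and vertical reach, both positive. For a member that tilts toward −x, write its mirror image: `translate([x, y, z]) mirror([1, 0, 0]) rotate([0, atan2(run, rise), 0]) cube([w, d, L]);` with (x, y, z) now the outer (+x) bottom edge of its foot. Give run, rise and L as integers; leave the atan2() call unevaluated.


translate([384, 0, 720]) cube([120, 1074, 77]);
translate([0, 77, 0]) rotate([0, atan2(384, 720), 0]) cube([40, 54, 816]);
translate([888, 77, 0]) mirror([1, 0, 0]) rotate([0, atan2(384, 720), 0]) cube([40, 54, 816]);
translate([0, 943, 0]) rotate([0, atan2(384, 720), 0]) cube([40, 54, 816]);
translate([888, 943, 0]) mirror([1, 0, 0]) rotate([0, atan2(384, 720), 0]) cube([40, 54, 816]);


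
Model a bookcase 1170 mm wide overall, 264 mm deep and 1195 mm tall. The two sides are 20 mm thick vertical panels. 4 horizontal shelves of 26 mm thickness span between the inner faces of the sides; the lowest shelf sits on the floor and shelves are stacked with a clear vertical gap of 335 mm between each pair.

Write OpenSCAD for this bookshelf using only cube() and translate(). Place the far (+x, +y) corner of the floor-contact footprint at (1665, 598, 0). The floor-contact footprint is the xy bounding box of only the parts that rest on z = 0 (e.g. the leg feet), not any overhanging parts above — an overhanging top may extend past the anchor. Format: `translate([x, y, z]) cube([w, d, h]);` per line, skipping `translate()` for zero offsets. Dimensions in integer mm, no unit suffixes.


translate([495, 334, 0]) cube([20, 264, 1195]);
translate([1645, 334, 0]) cube([20, 264, 1195]);
translate([515, 334, 0]) cube([1130, 264, 26]);
translate([515, 334, 361]) cube([1130, 264, 26]);
translate([515, 334, 722]) cube([1130, 264, 26]);
translate([515, 334, 1083]) cube([1130, 264, 26]);


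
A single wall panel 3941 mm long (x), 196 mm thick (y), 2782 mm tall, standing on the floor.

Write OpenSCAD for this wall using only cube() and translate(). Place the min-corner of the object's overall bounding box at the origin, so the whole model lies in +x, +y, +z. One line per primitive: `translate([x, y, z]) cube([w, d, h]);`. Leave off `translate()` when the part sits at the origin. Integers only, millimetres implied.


cube([3941, 196, 2782]);


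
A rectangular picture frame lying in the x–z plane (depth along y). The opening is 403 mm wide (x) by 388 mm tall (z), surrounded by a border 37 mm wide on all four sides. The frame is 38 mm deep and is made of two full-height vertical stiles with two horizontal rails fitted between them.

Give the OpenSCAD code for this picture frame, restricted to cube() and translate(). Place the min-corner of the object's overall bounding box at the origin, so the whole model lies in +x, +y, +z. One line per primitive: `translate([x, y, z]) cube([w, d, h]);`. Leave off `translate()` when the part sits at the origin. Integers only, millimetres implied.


cube([37, 38, 462]);
translate([440, 0, 0]) cube([37, 38, 462]);
translate([37, 0, 0]) cube([403, 38, 37]);
translate([37, 0, 425]) cube([403, 38, 37]);


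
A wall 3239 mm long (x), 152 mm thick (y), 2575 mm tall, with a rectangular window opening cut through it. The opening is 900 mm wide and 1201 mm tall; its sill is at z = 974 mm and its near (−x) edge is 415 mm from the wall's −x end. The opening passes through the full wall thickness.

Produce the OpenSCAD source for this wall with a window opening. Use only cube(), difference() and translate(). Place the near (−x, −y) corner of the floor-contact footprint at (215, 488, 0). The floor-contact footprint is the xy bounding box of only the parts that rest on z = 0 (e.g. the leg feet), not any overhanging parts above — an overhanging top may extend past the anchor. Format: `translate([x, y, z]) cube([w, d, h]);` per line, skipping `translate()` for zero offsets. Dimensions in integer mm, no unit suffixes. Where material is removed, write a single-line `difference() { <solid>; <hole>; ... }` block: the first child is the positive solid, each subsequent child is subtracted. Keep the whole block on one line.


difference() { translate([215, 488, 0]) cube([3239, 152, 2575]); translate([630, 488, 974]) cube([900, 152, 1201]); }


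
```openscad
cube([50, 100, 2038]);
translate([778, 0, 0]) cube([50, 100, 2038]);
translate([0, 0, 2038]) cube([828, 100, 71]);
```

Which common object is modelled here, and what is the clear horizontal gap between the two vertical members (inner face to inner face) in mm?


A door frame. The clear opening width is 728 mm.

Two 2038 mm tall posts with a header on top — a door frame. The left jamb is 50 mm wide at x = 0; the right jamb starts at x = 778. The clear opening is 778 − 50 = 728 mm.


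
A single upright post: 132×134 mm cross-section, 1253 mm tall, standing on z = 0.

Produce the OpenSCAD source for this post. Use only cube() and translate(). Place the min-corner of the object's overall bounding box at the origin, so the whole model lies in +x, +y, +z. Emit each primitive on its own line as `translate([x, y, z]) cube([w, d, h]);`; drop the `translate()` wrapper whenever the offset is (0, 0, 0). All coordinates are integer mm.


cube([132, 134, 1253]);


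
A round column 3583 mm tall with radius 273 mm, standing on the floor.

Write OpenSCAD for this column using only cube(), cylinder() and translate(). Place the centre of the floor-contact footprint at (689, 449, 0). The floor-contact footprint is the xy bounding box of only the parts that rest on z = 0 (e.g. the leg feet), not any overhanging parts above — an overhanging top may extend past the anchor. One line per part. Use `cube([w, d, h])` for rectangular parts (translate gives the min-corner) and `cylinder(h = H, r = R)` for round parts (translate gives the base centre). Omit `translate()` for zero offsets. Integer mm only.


translate([689, 449, 0]) cylinder(h = 3583, r = 273);


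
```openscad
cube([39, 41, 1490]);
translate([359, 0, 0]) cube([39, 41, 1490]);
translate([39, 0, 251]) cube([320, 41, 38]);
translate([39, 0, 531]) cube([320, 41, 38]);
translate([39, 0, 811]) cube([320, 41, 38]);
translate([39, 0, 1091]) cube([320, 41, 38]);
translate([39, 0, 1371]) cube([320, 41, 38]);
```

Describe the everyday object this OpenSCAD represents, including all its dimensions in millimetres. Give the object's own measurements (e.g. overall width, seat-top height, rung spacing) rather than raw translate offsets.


A straight ladder. Two 39×41 mm vertical rails, 1490 mm tall, stand 398 mm apart (outside-to-outside) with their front faces coplanar on the −y side. 5 rungs, each 41 mm deep and 38 mm tall, span between the inner faces of the rails, front faces flush with the rails. The lowest rung's underside is at z = 251 mm and rungs are spaced 280 mm apart (underside to underside).


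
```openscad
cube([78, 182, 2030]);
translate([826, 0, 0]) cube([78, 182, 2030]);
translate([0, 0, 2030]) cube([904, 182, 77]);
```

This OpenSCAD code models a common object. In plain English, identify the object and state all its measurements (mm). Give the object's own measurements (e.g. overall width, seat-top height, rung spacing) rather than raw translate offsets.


A door frame. The clear opening is 748 mm wide and 2030 mm high. Two 78 mm wide jambs, 182 mm deep, stand either side of the opening from the floor to the top of the opening. A 77 mm thick head sits across the top of both jambs, spanning the full outside width of the frame.


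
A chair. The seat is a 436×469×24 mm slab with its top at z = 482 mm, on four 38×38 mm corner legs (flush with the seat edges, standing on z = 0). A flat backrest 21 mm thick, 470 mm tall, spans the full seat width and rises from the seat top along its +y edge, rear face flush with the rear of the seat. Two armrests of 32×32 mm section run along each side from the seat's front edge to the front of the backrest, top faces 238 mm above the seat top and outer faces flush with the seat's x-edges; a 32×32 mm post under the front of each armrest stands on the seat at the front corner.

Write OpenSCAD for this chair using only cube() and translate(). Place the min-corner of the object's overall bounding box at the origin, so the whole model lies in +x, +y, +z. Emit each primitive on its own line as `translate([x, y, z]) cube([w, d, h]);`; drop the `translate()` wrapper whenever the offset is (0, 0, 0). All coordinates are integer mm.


translate([0, 0, 458]) cube([436, 469, 24]);
cube([38, 38, 458]);
translate([398, 0, 0]) cube([38, 38, 458]);
translate([0, 431, 0]) cube([38, 38, 458]);
translate([398, 431, 0]) cube([38, 38, 458]);
translate([0, 448, 482]) cube([436, 21, 470]);
translate([0, 0, 688]) cube([32, 448, 32]);
translate([404, 0, 688]) cube([32, 448, 32]);
translate([0, 0, 482]) cube([32, 32, 206]);
translate([404, 0, 482]) cube([32, 32, 206]);


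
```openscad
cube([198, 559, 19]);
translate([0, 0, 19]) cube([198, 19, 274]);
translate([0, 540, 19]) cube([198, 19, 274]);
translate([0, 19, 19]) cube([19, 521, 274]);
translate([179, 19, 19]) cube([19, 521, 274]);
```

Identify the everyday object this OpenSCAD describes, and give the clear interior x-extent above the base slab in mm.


An open box. The internal width is 160 mm.

A 198×559 base slab with four walls standing on it — an open box. The base is 198 mm wide and the walls are 19 mm thick, so the internal width is 198 − 2 × 19 = 160 mm.


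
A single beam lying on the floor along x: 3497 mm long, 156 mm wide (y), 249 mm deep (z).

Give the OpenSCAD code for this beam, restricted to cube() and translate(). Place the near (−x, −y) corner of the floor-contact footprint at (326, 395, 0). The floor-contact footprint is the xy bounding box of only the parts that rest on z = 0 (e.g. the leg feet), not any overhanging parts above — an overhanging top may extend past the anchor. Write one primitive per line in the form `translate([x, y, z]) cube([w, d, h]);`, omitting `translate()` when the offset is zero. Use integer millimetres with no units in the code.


translate([326, 395, 0]) cube([3497, 156, 249]);


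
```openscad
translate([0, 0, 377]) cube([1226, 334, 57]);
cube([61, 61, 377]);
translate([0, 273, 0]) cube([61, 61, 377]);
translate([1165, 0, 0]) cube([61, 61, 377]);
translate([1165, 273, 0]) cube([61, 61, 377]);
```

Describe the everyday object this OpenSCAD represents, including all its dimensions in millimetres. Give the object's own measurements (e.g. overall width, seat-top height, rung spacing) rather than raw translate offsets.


A long wooden bench with a 1226 mm (x) × 334 mm (y) seat, 57 mm thick, its top surface 434 mm above the floor. Four 61 mm square legs at the seat corners, flush with the edges, run from z = 0 to the seat underside.


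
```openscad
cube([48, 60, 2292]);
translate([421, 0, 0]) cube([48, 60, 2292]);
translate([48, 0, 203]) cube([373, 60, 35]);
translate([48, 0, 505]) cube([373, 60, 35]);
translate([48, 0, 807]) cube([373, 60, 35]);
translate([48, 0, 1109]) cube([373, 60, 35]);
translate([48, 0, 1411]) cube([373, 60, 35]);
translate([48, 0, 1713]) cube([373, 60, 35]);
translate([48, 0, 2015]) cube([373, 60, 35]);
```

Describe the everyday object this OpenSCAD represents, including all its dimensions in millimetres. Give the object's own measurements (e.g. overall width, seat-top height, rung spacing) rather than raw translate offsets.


A straight ladder. Two 48×60 mm vertical rails, 2292 mm tall, stand 469 mm apart (outside-to-outside) with their front faces coplanar on the −y side. 7 rungs, each 60 mm deep and 35 mm tall, span between the inner faces of the rails, front faces flush with the rails. The lowest rung's underside is at z = 203 mm and rungs are spaced 302 mm apart (underside to underside).


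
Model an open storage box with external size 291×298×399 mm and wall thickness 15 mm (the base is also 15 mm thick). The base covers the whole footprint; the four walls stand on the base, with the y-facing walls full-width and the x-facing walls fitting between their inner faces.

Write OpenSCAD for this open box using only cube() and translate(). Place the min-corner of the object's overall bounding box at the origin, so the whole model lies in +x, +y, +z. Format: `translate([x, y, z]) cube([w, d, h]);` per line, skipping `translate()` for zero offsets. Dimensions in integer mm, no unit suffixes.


cube([291, 298, 15]);
translate([0, 0, 15]) cube([291, 15, 384]);
translate([0, 283, 15]) cube([291, 15, 384]);
translate([0, 15, 15]) cube([15, 268, 384]);
translate([276, 15, 15]) cube([15, 268, 384]);


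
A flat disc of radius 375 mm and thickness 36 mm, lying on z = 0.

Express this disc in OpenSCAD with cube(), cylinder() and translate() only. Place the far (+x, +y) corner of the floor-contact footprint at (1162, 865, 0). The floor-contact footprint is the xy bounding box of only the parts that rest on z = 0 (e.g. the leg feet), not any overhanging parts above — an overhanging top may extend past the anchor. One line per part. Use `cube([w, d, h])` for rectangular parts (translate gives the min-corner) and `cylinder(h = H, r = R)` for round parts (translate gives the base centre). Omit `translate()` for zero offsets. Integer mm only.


translate([787, 490, 0]) cylinder(h = 36, r = 375);


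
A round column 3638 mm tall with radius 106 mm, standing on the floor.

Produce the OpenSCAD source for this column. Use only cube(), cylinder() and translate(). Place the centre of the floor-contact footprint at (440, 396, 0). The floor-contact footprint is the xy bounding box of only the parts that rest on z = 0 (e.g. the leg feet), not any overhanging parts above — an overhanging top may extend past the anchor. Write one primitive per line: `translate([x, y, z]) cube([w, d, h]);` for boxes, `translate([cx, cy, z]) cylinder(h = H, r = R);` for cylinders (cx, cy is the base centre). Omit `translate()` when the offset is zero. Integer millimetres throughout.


translate([440, 396, 0]) cylinder(h = 3638, r = 106);


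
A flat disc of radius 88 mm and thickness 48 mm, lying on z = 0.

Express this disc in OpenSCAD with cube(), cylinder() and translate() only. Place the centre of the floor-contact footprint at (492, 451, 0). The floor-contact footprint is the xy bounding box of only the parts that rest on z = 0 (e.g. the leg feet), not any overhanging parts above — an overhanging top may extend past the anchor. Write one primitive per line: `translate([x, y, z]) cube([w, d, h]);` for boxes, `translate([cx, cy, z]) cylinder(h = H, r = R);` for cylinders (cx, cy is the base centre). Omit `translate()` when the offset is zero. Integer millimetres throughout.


translate([492, 451, 0]) cylinder(h = 48, r = 88);


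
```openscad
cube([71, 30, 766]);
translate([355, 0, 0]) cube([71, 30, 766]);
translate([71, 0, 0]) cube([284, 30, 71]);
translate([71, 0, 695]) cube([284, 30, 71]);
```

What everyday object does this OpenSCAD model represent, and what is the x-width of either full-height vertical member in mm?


A picture frame. The border width is 71 mm.

Four thin pieces enclosing a rectangular opening — a picture frame. The two full-height stiles are 766 mm tall; the top rail sits at z = 695 and is 71 mm tall, so the border above the opening is 766 − 695 = 71 mm, matching the stile x-width.


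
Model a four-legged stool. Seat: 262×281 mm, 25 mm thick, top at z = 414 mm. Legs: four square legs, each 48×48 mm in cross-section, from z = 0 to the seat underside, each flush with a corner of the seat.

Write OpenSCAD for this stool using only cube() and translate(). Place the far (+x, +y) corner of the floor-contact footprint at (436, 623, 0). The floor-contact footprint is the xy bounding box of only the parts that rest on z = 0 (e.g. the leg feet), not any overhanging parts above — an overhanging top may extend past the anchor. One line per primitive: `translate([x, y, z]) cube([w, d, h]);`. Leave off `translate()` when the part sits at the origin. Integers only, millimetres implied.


translate([174, 342, 389]) cube([262, 281, 25]);
translate([174, 342, 0]) cube([48, 48, 389]);
translate([388, 342, 0]) cube([48, 48, 389]);
translate([174, 575, 0]) cube([48, 48, 389]);
translate([388, 575, 0]) cube([48, 48, 389]);


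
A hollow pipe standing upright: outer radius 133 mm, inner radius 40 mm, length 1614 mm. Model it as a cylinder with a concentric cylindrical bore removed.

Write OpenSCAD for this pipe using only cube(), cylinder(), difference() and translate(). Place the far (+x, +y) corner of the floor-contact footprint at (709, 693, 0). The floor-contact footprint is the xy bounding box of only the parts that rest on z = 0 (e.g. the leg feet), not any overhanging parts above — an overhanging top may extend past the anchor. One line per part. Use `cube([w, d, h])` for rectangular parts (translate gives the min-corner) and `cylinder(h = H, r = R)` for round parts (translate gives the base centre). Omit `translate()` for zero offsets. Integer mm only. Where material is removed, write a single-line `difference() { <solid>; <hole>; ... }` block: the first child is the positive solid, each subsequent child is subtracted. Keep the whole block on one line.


difference() { translate([576, 560, 0]) cylinder(h = 1614, r = 133); translate([576, 560, 0]) cylinder(h = 1614, r = 40); }


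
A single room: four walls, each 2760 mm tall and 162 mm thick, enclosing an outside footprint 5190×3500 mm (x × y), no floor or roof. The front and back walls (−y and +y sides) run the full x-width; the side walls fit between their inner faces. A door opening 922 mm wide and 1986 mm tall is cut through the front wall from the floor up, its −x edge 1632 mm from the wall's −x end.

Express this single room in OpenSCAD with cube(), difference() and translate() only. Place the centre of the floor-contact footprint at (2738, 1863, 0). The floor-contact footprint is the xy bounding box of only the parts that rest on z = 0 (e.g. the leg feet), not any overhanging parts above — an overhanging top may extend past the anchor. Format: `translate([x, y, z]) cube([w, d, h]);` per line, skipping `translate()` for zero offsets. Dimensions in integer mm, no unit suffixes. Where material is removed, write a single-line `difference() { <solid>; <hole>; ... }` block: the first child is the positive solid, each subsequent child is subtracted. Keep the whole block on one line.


difference() { translate([143, 113, 0]) cube([5190, 162, 2760]); translate([1775, 113, 0]) cube([922, 162, 1986]); }
translate([143, 3451, 0]) cube([5190, 162, 2760]);
translate([143, 275, 0]) cube([162, 3176, 2760]);
translate([5171, 275, 0]) cube([162, 3176, 2760]);


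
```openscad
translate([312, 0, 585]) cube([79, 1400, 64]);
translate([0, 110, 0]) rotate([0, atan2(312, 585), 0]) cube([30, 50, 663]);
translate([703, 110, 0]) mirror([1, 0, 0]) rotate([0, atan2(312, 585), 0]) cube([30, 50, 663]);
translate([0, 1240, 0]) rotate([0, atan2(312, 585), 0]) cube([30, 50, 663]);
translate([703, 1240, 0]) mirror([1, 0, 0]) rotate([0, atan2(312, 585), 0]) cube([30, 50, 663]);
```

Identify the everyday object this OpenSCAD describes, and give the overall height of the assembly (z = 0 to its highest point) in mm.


A sawhorse. The overall height is 649 mm.

A beam across two mirrored pairs of raked legs — a sawhorse. The beam's underside is at z = 585 (matching the legs' vertical rise in atan2(312, 585)) and the beam is 64 mm tall, so its top is at 585 + 64 = 649 mm. The raked legs top out at the beam's underside, so that is the highest point.


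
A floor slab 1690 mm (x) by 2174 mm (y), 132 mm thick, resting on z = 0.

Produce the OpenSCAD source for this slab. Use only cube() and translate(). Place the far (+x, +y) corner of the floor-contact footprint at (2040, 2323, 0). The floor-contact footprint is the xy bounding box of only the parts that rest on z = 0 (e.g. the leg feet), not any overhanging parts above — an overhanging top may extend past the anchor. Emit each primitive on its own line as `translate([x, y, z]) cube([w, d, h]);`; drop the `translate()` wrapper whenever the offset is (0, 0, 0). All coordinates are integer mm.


translate([350, 149, 0]) cube([1690, 2174, 132]);


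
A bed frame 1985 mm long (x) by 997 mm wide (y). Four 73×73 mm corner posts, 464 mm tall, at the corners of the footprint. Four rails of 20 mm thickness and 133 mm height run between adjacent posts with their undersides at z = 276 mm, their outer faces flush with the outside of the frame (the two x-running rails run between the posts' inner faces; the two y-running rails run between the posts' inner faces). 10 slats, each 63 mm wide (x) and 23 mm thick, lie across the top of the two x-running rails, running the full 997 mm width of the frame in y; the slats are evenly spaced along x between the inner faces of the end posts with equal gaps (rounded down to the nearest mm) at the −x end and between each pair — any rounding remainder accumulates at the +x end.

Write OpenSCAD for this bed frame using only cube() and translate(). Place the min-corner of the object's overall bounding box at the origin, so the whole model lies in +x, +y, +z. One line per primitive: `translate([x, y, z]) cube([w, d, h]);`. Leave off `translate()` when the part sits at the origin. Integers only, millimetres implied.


cube([73, 73, 464]);
translate([0, 924, 0]) cube([73, 73, 464]);
translate([1912, 0, 0]) cube([73, 73, 464]);
translate([1912, 924, 0]) cube([73, 73, 464]);
translate([73, 0, 276]) cube([1839, 20, 133]);
translate([73, 977, 276]) cube([1839, 20, 133]);
translate([0, 73, 276]) cube([20, 851, 133]);
translate([1965, 73, 276]) cube([20, 851, 133]);
translate([182, 0, 409]) cube([63, 997, 23]);
translate([354, 0, 409]) cube([63, 997, 23]);
translate([526, 0, 409]) cube([63, 997, 23]);
translate([698, 0, 409]) cube([63, 997, 23]);
translate([870, 0, 409]) cube([63, 997, 23]);
translate([1042, 0, 409]) cube([63, 997, 23]);
translate([1214, 0, 409]) cube([63, 997, 23]);
translate([1386, 0, 409]) cube([63, 997, 23]);
translate([1558, 0, 409]) cube([63, 997, 23]);
translate([1730, 0, 409]) cube([63, 997, 23]);


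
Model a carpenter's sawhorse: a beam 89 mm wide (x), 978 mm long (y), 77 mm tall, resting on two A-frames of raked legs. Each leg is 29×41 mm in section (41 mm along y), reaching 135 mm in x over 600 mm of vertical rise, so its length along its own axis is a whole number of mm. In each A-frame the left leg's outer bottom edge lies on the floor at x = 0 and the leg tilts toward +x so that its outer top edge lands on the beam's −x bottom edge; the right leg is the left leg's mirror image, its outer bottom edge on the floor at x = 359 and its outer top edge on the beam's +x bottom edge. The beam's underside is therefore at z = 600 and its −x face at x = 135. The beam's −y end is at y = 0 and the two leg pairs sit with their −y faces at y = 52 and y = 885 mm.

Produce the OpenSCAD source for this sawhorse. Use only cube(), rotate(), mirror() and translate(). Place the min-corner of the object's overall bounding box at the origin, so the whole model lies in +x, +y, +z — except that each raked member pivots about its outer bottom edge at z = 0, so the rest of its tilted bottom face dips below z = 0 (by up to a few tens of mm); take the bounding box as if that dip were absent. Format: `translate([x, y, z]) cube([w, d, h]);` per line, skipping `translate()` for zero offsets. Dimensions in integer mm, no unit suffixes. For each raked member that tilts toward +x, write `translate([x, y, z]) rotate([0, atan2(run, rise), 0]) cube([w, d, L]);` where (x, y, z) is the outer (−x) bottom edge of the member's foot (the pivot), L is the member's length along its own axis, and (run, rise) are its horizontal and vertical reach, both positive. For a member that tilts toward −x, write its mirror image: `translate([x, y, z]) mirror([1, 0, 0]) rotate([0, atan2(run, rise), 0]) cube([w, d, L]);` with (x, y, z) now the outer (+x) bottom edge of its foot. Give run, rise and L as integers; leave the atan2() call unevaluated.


translate([135, 0, 600]) cube([89, 978, 77]);
translate([0, 52, 0]) rotate([0, atan2(135, 600), 0]) cube([29, 41, 615]);
translate([359, 52, 0]) mirror([1, 0, 0]) rotate([0, atan2(135, 600), 0]) cube([29, 41, 615]);
translate([0, 885, 0]) rotate([0, atan2(135, 600), 0]) cube([29, 41, 615]);
translate([359, 885, 0]) mirror([1, 0, 0]) rotate([0, atan2(135, 600), 0]) cube([29, 41, 615]);


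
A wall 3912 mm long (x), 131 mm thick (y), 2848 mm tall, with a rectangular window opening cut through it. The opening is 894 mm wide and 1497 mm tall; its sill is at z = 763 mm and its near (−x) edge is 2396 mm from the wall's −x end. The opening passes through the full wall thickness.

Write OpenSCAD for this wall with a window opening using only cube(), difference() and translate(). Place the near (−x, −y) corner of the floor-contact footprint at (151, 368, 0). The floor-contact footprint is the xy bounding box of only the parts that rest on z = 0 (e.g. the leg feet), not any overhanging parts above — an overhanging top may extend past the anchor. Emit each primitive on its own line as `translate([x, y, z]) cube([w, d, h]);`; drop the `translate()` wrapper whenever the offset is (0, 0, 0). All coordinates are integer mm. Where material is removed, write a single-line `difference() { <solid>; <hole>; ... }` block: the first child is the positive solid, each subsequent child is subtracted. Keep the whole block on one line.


difference() { translate([151, 368, 0]) cube([3912, 131, 2848]); translate([2547, 368, 763]) cube([894, 131, 1497]); }


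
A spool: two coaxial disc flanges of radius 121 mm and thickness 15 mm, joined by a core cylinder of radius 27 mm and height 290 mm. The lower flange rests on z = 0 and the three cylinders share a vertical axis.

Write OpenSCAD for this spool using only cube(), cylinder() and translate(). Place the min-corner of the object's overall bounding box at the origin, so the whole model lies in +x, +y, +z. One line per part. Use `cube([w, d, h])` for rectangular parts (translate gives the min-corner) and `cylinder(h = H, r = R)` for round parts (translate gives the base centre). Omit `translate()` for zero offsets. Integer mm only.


translate([121, 121, 0]) cylinder(h = 15, r = 121);
translate([121, 121, 15]) cylinder(h = 290, r = 27);
translate([121, 121, 305]) cylinder(h = 15, r = 121);
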